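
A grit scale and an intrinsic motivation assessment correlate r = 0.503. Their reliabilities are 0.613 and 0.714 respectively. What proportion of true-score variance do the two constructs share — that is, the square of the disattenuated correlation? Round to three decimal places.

0.578

Disattenuated r = 0.503 / √(0.613 × 0.714) = 0.503 / 0.6616 = 0.7603.
Shared true-score variance = 0.7603² = 0.5781 ≈ 0.578.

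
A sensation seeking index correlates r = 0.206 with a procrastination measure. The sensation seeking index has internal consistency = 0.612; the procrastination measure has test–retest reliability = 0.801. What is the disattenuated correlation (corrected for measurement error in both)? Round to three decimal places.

r_true = r_obs / √(r_xx · r_yy) = 0.206 / √(0.612 × 0.801) = 0.206 / √0.490212 = 0.206 / 0.7002 ≈ 0.294.

0.294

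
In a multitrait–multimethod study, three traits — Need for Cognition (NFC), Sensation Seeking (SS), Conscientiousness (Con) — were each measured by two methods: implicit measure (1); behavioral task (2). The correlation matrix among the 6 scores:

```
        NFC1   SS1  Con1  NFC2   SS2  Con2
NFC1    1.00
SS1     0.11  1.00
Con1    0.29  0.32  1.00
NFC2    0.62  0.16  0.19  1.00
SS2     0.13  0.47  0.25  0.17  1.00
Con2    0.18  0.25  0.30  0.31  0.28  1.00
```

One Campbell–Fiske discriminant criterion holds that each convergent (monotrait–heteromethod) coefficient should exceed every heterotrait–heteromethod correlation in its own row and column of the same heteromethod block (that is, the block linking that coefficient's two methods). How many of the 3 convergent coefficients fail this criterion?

0

Convergent coefficients and their comparison sets:
NFC (methods 1·2): 0.62 vs {0.13, 0.16, 0.18, 0.19} → pass.
SS (methods 1·2): 0.47 vs {0.16, 0.13, 0.25, 0.25} → pass.
Con (methods 1·2): 0.30 vs {0.19, 0.18, 0.25, 0.25} → pass.
0 of 3 fail.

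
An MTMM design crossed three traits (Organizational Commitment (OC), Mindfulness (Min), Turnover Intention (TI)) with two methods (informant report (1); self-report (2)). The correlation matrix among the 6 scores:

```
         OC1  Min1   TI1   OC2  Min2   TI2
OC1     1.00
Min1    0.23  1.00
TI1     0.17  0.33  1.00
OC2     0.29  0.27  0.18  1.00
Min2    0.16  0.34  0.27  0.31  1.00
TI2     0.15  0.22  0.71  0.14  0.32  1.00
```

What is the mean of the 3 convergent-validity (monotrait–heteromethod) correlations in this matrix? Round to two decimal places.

Convergent values: 0.29, 0.34, 0.71; mean = 1.34/3 = 0.45.

0.45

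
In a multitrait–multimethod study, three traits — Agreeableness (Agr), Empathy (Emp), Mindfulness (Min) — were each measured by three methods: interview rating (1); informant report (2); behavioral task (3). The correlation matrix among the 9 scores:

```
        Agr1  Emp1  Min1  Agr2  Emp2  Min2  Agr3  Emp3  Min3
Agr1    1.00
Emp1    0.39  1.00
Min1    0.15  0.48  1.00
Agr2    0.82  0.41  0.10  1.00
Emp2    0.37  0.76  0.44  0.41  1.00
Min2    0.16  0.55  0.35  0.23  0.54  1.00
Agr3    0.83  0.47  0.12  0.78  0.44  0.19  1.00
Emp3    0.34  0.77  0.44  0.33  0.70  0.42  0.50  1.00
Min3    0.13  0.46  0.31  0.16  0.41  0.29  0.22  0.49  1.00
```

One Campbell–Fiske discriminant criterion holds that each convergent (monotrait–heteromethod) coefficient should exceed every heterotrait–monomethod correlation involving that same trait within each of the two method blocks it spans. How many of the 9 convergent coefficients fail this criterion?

Convergent coefficients and their comparison sets:
Agr (methods 1·2): 0.82 vs {0.39, 0.41, 0.15, 0.23} → pass.
Agr (methods 1·3): 0.83 vs {0.39, 0.50, 0.15, 0.22} → pass.
Agr (methods 2·3): 0.78 vs {0.41, 0.50, 0.23, 0.22} → pass.
Emp (methods 1·2): 0.76 vs {0.39, 0.41, 0.48, 0.54} → pass.
Emp (methods 1·3): 0.77 vs {0.39, 0.50, 0.48, 0.49} → pass.
Emp (methods 2·3): 0.70 vs {0.41, 0.50, 0.54, 0.49} → pass.
Min (methods 1·2): 0.35 vs {0.15, 0.23, 0.48, 0.54} → fail.
Min (methods 1·3): 0.31 vs {0.15, 0.22, 0.48, 0.49} → fail.
Min (methods 2·3): 0.29 vs {0.23, 0.22, 0.54, 0.49} → fail.
3 of 9 fail.

3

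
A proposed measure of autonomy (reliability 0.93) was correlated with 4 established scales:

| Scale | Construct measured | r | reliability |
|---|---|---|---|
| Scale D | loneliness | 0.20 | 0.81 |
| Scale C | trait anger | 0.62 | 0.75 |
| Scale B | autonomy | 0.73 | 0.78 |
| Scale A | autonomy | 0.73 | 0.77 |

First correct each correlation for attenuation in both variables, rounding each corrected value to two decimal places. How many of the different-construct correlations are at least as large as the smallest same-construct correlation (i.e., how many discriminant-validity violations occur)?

Disattenuated r (r / √(r_scale · r_new)):
  Scale D (disc): 0.20 / √(0.81·0.93) = 0.23
  Scale C (disc): 0.62 / √(0.75·0.93) = 0.74
  Scale B (conv): 0.73 / √(0.78·0.93) = 0.86
  Scale A (conv): 0.73 / √(0.77·0.93) = 0.86
Smallest convergent = 0.86. Discriminant values: 0.23, 0.74; count ≥ 0.86 → 0.

0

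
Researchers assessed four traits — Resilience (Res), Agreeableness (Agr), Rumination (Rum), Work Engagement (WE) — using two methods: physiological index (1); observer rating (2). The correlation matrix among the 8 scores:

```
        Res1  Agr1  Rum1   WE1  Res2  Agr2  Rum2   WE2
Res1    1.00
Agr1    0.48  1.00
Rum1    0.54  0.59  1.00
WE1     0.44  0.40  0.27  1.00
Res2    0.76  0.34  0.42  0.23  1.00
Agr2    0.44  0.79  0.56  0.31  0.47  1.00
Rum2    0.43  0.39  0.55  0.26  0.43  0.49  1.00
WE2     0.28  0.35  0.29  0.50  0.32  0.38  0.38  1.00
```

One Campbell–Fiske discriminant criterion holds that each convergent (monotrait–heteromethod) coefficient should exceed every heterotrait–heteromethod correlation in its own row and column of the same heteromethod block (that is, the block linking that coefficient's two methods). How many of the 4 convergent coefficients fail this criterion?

Each convergent coefficient versus the relevant comparison correlations:
Res (methods 1·2): 0.76 vs {0.44, 0.34, 0.43, 0.42, 0.28, 0.23} → pass.
Agr (methods 1·2): 0.79 vs {0.34, 0.44, 0.39, 0.56, 0.35, 0.31} → pass.
Rum (methods 1·2): 0.55 vs {0.42, 0.43, 0.56, 0.39, 0.29, 0.26} → fail.
WE (methods 1·2): 0.50 vs {0.23, 0.28, 0.31, 0.35, 0.26, 0.29} → pass.
1 of 4 fail.

1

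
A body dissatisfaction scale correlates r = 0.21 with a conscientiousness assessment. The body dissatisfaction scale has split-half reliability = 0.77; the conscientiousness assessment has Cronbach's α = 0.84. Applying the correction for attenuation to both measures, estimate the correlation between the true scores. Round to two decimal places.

r_true = r_obs / √(r_xx · r_yy) = 0.21 / √(0.77 × 0.84) = 0.21 / √0.6468 = 0.21 / 0.8042 ≈ 0.26.

0.26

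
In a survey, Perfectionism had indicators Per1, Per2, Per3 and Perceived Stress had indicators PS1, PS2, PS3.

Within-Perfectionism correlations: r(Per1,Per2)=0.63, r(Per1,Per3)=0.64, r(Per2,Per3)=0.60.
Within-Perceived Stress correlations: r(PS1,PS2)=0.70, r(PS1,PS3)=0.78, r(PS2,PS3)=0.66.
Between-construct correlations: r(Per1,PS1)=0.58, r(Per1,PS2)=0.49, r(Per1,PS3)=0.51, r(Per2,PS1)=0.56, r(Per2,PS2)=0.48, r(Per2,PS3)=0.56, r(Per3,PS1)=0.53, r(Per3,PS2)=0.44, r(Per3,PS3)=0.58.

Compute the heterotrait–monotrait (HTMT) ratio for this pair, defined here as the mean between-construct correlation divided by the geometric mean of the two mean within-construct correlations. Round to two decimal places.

Mean between = 4.73/9 = 0.5256.
Mean within-Per = 1.87/3 = 0.6233; mean within-PS = 2.14/3 = 0.7133.
Geometric mean = √(0.6233 × 0.7133) = 0.6668.
HTMT = 0.5256 / 0.6668 = 0.79.

0.79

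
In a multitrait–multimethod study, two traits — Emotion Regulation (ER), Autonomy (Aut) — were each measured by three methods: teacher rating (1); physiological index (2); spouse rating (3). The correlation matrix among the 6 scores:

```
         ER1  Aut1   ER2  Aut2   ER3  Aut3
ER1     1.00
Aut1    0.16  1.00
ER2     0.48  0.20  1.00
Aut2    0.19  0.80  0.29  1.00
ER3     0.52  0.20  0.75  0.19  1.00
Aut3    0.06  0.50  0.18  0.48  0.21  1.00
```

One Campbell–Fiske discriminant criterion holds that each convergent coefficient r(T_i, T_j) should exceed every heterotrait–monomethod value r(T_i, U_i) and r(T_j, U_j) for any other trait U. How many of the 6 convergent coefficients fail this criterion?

Each convergent coefficient versus the relevant comparison correlations:
ER (methods 1·2): 0.48 vs {0.16, 0.29} → pass.
ER (methods 1·3): 0.52 vs {0.16, 0.21} → pass.
ER (methods 2·3): 0.75 vs {0.29, 0.21} → pass.
Aut (methods 1·2): 0.80 vs {0.16, 0.29} → pass.
Aut (methods 1·3): 0.50 vs {0.16, 0.21} → pass.
Aut (methods 2·3): 0.48 vs {0.29, 0.21} → pass.
0 of 6 fail.

0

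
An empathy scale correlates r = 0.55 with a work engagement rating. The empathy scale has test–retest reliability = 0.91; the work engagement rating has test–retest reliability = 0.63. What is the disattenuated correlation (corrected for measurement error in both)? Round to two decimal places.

r_true = r_obs / √(r_xx · r_yy) = 0.55 / √(0.91 × 0.63) = 0.55 / √0.5733 = 0.55 / 0.7572 ≈ 0.73.

0.73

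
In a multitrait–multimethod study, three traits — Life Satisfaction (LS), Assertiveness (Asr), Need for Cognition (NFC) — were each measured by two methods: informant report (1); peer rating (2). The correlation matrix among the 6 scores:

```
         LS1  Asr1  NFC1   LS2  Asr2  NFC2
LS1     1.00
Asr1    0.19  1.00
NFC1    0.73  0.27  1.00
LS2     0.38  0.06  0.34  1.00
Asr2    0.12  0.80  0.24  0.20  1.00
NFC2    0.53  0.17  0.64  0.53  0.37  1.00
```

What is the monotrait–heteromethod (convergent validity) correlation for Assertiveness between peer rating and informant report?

0.80

Same trait (Asr), different methods: r(Asr2, Asr1) = 0.80.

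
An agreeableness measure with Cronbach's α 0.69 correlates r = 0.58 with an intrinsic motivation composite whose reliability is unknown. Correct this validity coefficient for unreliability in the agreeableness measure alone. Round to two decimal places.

Single correction: r_c = r_obs / √r_xx = 0.58 / √0.69 = 0.58 / 0.8307 ≈ 0.70.

0.70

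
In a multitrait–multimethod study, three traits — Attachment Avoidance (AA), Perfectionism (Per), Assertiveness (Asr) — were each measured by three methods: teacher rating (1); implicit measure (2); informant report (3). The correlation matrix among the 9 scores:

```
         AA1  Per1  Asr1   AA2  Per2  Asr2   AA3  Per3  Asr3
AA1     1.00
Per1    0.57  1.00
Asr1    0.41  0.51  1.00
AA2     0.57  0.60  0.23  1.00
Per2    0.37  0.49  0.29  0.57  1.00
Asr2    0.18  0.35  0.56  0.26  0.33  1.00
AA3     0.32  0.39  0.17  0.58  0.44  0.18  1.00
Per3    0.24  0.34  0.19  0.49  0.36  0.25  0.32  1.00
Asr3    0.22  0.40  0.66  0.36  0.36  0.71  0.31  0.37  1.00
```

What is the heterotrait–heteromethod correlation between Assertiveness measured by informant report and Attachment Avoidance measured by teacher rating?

Different traits and methods: r(Asr3, AA1) = 0.22.

0.22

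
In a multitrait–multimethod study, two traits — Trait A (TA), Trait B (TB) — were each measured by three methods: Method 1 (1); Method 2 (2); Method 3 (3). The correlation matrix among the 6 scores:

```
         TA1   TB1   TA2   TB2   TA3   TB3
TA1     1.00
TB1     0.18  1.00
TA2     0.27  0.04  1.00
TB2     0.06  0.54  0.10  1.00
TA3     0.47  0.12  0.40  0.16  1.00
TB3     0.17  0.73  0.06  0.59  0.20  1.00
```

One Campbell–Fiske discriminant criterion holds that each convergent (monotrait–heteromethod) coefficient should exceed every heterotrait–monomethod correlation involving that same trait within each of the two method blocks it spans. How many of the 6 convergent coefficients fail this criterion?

Checking each validity diagonal entry against its comparison values:
TA (methods 1·2): 0.27 vs {0.18, 0.10} → pass.
TA (methods 1·3): 0.47 vs {0.18, 0.20} → pass.
TA (methods 2·3): 0.40 vs {0.10, 0.20} → pass.
TB (methods 1·2): 0.54 vs {0.18, 0.10} → pass.
TB (methods 1·3): 0.73 vs {0.18, 0.20} → pass.
TB (methods 2·3): 0.59 vs {0.10, 0.20} → pass.
0 of 6 fail.

0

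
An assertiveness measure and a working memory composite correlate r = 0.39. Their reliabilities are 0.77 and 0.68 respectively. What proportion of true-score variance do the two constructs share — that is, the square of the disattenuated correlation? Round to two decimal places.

Disattenuated r = 0.39 / √(0.77 × 0.68) = 0.39 / 0.7236 = 0.5390.
Shared true-score variance = 0.5390² = 0.2905 ≈ 0.29.

0.29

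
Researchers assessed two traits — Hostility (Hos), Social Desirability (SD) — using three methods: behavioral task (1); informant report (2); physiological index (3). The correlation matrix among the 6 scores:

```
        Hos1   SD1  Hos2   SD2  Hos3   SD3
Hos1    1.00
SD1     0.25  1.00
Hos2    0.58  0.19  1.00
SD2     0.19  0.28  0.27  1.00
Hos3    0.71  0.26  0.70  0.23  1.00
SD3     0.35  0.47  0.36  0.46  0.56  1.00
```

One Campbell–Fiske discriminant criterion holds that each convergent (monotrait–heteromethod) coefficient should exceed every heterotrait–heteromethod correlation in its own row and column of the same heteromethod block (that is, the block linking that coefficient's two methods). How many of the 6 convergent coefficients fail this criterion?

Checking each validity diagonal entry against its comparison values:
Hos (methods 1·2): 0.58 vs {0.19, 0.19} → pass.
Hos (methods 1·3): 0.71 vs {0.35, 0.26} → pass.
Hos (methods 2·3): 0.70 vs {0.36, 0.23} → pass.
SD (methods 1·2): 0.28 vs {0.19, 0.19} → pass.
SD (methods 1·3): 0.47 vs {0.26, 0.35} → pass.
SD (methods 2·3): 0.46 vs {0.23, 0.36} → pass.
0 of 6 fail.

0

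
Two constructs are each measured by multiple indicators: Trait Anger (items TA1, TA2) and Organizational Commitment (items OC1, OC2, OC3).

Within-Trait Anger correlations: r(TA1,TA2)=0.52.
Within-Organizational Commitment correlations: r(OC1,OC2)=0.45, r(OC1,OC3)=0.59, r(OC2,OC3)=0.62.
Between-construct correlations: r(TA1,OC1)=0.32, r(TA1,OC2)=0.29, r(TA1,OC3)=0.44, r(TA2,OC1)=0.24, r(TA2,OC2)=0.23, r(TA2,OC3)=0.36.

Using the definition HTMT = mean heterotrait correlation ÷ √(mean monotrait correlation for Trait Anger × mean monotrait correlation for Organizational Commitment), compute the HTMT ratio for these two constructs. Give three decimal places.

Mean heterotrait r = 1.88/6 = 0.3133.
Mean within-TA = 0.52/1 = 0.5200; mean within-OC = 1.66/3 = 0.5533.
Geometric mean = √(0.5200 × 0.5533) = 0.5364.
HTMT = 0.3133 / 0.5364 = 0.584.

0.584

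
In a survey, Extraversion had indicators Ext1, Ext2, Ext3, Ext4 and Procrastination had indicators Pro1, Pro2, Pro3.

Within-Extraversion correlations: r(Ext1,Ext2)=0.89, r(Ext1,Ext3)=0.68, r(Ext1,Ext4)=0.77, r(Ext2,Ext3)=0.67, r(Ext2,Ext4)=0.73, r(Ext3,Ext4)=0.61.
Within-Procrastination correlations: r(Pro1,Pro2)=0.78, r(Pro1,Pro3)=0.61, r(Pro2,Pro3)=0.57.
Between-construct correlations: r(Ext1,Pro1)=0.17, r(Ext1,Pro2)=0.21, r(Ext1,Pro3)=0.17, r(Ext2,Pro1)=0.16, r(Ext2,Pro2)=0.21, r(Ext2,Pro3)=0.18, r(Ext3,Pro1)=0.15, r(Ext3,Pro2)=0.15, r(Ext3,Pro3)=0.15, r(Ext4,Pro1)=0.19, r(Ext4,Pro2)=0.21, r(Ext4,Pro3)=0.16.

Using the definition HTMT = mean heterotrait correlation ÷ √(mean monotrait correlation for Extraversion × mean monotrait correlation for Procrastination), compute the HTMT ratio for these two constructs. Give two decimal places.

0.26

Mean between = 2.11/12 = 0.1758.
Mean within-Ext = 4.35/6 = 0.7250; mean within-Pro = 1.96/3 = 0.6533.
Geometric mean = √(0.7250 × 0.6533) = 0.6882.
HTMT = 0.1758 / 0.6882 = 0.26.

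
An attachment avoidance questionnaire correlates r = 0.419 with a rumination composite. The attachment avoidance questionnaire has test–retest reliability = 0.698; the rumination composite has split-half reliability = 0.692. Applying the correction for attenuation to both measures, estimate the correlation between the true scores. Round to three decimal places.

0.603

r_true = r_obs / √(r_xx · r_yy) = 0.419 / √(0.698 × 0.692) = 0.419 / √0.483016 = 0.419 / 0.6950 ≈ 0.603.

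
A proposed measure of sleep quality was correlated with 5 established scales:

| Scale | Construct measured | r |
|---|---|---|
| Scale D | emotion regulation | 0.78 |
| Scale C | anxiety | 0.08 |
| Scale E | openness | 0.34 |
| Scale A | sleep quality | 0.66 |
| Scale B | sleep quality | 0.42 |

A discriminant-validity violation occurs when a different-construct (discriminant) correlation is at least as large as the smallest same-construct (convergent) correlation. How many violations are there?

1

Convergent (same construct = sleep quality): Scale A, Scale B.
Smallest convergent = 0.42. Discriminant values: 0.78, 0.08, 0.34; count ≥ 0.42 → 1.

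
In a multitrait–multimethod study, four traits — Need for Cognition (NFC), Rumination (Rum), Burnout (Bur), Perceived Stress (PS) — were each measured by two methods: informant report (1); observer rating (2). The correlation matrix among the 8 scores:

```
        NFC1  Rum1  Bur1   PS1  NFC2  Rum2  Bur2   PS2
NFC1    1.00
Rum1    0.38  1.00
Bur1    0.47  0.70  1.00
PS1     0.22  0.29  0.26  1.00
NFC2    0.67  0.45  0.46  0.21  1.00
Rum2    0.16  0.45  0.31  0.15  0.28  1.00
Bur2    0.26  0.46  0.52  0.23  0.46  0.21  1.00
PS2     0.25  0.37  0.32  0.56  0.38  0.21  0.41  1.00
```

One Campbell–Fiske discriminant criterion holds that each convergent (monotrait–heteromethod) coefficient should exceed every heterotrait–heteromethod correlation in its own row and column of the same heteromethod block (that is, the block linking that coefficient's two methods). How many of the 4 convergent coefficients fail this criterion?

1

Checking each validity diagonal entry against its comparison values:
NFC (methods 1·2): 0.67 vs {0.16, 0.45, 0.26, 0.46, 0.25, 0.21} → pass.
Rum (methods 1·2): 0.45 vs {0.45, 0.16, 0.46, 0.31, 0.37, 0.15} → fail.
Bur (methods 1·2): 0.52 vs {0.46, 0.26, 0.31, 0.46, 0.32, 0.23} → pass.
PS (methods 1·2): 0.56 vs {0.21, 0.25, 0.15, 0.37, 0.23, 0.32} → pass.
1 of 4 fail.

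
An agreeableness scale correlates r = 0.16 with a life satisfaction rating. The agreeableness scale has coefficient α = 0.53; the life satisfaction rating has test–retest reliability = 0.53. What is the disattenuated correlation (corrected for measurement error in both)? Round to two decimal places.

0.30

r_true = r_obs / √(r_xx · r_yy) = 0.16 / √(0.53 × 0.53) = 0.16 / √0.2809 = 0.16 / 0.5300 ≈ 0.30.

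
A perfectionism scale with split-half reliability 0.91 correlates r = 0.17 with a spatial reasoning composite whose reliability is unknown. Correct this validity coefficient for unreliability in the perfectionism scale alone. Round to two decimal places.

Single correction: r_c = r_obs / √r_xx = 0.17 / √0.91 = 0.17 / 0.9539 ≈ 0.18.

0.18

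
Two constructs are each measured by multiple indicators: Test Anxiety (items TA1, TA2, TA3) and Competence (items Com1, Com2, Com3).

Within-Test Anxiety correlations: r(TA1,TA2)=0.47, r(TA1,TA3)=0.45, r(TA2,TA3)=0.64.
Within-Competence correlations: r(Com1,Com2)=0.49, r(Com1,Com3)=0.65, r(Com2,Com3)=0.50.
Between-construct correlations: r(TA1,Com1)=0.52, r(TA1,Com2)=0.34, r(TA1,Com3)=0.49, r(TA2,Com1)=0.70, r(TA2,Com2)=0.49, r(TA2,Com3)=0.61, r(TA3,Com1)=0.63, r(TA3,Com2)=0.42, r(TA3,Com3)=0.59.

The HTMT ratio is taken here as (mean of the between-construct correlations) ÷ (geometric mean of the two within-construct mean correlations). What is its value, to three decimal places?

0.998

Between-construct mean = 4.79/9 = 0.5322.
Mean within-TA = 1.56/3 = 0.5200; mean within-Com = 1.64/3 = 0.5467.
Geometric mean = √(0.5200 × 0.5467) = 0.5332.
HTMT = 0.5322 / 0.5332 = 0.998.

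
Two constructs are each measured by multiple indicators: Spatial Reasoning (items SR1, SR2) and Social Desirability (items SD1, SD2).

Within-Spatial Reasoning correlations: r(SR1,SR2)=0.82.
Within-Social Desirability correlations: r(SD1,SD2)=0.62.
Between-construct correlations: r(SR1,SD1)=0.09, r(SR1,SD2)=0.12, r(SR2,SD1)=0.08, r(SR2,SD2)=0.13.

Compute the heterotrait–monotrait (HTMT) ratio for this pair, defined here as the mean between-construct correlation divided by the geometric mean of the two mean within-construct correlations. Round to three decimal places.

Mean heterotrait r = 0.42/4 = 0.1050.
Mean within-SR = 0.82/1 = 0.8200; mean within-SD = 0.62/1 = 0.6200.
Geometric mean = √(0.8200 × 0.6200) = 0.7130.
HTMT = 0.1050 / 0.7130 = 0.147.

0.147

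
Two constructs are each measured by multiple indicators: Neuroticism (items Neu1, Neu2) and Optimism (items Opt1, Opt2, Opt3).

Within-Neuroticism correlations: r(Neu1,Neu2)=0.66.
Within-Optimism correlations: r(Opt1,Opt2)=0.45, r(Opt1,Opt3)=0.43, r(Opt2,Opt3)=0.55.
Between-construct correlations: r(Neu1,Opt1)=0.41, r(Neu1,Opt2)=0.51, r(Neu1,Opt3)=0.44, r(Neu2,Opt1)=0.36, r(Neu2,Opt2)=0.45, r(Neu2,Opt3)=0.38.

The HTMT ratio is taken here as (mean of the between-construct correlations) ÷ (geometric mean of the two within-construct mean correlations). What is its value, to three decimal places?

Mean between = 2.55/6 = 0.4250.
Mean within-Neu = 0.66/1 = 0.6600; mean within-Opt = 1.43/3 = 0.4767.
Geometric mean = √(0.6600 × 0.4767) = 0.5609.
HTMT = 0.4250 / 0.5609 = 0.758.

0.758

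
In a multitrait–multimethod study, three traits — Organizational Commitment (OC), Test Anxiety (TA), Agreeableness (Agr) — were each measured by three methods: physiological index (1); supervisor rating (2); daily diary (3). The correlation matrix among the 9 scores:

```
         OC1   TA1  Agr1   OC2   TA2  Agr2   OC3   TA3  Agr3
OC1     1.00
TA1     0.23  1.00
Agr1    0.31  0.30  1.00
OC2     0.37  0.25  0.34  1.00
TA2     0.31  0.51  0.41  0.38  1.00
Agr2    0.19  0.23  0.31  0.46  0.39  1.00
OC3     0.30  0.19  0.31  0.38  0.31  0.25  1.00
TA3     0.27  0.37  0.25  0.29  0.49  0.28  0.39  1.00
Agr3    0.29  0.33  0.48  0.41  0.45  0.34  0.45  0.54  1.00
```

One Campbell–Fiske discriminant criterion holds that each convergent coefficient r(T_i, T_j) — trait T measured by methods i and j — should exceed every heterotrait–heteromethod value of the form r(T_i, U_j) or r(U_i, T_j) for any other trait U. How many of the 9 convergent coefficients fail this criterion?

Each convergent coefficient versus the relevant comparison correlations:
OC (methods 1·2): 0.37 vs {0.31, 0.25, 0.19, 0.34} → pass.
OC (methods 1·3): 0.30 vs {0.27, 0.19, 0.29, 0.31} → fail.
OC (methods 2·3): 0.38 vs {0.29, 0.31, 0.41, 0.25} → fail.
TA (methods 1·2): 0.51 vs {0.25, 0.31, 0.23, 0.41} → pass.
TA (methods 1·3): 0.37 vs {0.19, 0.27, 0.33, 0.25} → pass.
TA (methods 2·3): 0.49 vs {0.31, 0.29, 0.45, 0.28} → pass.
Agr (methods 1·2): 0.31 vs {0.34, 0.19, 0.41, 0.23} → fail.
Agr (methods 1·3): 0.48 vs {0.31, 0.29, 0.25, 0.33} → pass.
Agr (methods 2·3): 0.34 vs {0.25, 0.41, 0.28, 0.45} → fail.
4 of 9 fail.

4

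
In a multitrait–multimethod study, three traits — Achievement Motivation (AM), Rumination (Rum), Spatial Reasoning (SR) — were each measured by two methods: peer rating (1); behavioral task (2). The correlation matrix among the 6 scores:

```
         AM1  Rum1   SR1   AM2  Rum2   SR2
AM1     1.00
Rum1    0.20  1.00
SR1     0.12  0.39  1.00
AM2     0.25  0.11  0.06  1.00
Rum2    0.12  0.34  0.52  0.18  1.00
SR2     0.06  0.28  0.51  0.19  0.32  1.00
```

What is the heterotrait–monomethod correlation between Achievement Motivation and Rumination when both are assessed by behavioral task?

Different traits, same method: r(AM2, Rum2) = 0.18.

0.18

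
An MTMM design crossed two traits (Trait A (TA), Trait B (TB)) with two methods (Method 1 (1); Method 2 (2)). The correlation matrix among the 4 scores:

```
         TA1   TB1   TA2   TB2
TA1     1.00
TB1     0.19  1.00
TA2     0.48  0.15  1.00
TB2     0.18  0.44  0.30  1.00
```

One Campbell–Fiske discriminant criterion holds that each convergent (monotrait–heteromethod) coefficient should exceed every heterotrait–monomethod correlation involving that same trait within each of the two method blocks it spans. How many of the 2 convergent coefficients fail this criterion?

Checking each validity diagonal entry against its comparison values:
TA (methods 1·2): 0.48 vs {0.19, 0.30} → pass.
TB (methods 1·2): 0.44 vs {0.19, 0.30} → pass.
0 of 2 fail.

0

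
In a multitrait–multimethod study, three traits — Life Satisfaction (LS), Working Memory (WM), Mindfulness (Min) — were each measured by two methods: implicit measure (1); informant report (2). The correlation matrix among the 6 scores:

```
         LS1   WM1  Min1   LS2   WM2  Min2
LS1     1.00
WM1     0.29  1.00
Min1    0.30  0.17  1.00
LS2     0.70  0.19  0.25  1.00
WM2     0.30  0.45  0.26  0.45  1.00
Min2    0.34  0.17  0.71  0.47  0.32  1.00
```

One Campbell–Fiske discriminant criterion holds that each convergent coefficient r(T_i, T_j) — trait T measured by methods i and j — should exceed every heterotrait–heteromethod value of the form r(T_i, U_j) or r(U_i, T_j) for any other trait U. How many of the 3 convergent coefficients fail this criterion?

Checking each validity diagonal entry against its comparison values:
LS (methods 1·2): 0.70 vs {0.30, 0.19, 0.34, 0.25} → pass.
WM (methods 1·2): 0.45 vs {0.19, 0.30, 0.17, 0.26} → pass.
Min (methods 1·2): 0.71 vs {0.25, 0.34, 0.26, 0.17} → pass.
0 of 3 fail.

0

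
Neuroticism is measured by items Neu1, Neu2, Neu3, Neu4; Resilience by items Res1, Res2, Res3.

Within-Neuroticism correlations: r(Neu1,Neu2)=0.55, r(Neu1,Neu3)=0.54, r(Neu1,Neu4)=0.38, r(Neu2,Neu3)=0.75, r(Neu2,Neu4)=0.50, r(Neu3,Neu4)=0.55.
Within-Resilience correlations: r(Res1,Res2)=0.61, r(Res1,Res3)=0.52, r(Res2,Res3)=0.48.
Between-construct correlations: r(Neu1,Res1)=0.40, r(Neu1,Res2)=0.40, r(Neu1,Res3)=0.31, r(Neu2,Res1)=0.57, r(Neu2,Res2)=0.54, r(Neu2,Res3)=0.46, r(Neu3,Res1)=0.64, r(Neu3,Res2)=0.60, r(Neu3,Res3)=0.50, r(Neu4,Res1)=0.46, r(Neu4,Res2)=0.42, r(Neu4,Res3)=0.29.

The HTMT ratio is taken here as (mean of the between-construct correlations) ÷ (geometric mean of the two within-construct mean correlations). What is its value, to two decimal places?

Mean between = 5.59/12 = 0.4658.
Mean within-Neu = 3.27/6 = 0.5450; mean within-Res = 1.61/3 = 0.5367.
Geometric mean = √(0.5450 × 0.5367) = 0.5408.
HTMT = 0.4658 / 0.5408 = 0.86.

0.86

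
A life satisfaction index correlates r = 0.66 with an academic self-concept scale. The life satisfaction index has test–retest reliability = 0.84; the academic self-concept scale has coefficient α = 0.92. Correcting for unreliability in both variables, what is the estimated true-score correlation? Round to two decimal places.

0.75

r_true = r_obs / √(r_xx · r_yy) = 0.66 / √(0.84 × 0.92) = 0.66 / √0.7728 = 0.66 / 0.8791 ≈ 0.75.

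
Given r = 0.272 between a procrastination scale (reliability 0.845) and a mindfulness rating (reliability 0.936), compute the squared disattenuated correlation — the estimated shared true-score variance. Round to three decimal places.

Disattenuated r = 0.272 / √(0.845 × 0.936) = 0.272 / 0.8893 = 0.3059.
Shared true-score variance = 0.3059² = 0.0936 ≈ 0.094.

0.094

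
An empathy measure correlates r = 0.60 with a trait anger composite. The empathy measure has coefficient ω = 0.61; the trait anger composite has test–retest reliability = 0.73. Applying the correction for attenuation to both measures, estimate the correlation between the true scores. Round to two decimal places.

r_true = r_obs / √(r_xx · r_yy) = 0.60 / √(0.61 × 0.73) = 0.60 / √0.4453 = 0.60 / 0.6673 ≈ 0.90.

0.90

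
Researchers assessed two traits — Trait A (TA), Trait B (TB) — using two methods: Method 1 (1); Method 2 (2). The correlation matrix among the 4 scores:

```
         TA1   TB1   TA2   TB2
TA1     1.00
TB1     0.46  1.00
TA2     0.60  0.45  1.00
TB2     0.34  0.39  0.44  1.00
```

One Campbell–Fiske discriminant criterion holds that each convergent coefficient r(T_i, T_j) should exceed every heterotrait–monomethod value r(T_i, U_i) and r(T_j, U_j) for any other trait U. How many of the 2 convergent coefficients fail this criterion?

1

Checking each validity diagonal entry against its comparison values:
TA (methods 1·2): 0.60 vs {0.46, 0.44} → pass.
TB (methods 1·2): 0.39 vs {0.46, 0.44} → fail.
1 of 2 fail.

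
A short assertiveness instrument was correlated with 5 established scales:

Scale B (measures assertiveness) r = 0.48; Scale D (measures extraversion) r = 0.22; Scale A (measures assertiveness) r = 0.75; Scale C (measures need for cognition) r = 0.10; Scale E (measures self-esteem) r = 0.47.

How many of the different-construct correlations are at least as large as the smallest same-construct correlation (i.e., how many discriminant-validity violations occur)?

Convergent (same construct = assertiveness): Scale B, Scale A.
Smallest convergent = 0.48. Discriminant values: 0.22, 0.10, 0.47; count ≥ 0.48 → 0.

0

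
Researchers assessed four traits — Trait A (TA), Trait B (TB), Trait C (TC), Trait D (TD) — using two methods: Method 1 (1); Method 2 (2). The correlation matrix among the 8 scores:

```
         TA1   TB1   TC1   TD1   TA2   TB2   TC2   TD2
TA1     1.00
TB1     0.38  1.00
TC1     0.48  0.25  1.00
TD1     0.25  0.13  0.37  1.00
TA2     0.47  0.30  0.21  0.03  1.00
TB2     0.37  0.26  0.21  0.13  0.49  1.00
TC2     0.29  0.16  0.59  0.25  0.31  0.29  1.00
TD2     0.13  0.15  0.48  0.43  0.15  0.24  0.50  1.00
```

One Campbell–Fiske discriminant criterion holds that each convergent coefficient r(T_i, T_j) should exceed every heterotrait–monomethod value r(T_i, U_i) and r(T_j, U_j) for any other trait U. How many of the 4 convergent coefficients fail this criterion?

Each convergent coefficient versus the relevant comparison correlations:
TA (methods 1·2): 0.47 vs {0.38, 0.49, 0.48, 0.31, 0.25, 0.15} → fail.
TB (methods 1·2): 0.26 vs {0.38, 0.49, 0.25, 0.29, 0.13, 0.24} → fail.
TC (methods 1·2): 0.59 vs {0.48, 0.31, 0.25, 0.29, 0.37, 0.50} → pass.
TD (methods 1·2): 0.43 vs {0.25, 0.15, 0.13, 0.24, 0.37, 0.50} → fail.
3 of 4 fail.

3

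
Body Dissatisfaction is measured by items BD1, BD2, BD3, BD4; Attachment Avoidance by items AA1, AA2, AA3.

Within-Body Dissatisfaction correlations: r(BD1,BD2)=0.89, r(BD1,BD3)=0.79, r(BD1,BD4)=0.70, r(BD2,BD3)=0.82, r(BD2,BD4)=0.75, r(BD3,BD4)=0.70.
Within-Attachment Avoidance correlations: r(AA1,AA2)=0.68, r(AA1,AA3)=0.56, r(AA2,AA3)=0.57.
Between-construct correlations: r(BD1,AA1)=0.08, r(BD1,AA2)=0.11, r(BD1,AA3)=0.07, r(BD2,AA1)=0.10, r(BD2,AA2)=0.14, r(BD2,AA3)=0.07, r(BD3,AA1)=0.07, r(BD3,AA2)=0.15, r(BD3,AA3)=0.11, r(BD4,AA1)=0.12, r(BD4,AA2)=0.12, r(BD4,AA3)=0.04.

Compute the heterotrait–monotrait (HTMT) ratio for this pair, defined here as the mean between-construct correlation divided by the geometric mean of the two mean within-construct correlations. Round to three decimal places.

Mean between = 1.18/12 = 0.0983.
Mean within-BD = 4.65/6 = 0.7750; mean within-AA = 1.81/3 = 0.6033.
Geometric mean = √(0.7750 × 0.6033) = 0.6838.
HTMT = 0.0983 / 0.6838 = 0.144.

0.144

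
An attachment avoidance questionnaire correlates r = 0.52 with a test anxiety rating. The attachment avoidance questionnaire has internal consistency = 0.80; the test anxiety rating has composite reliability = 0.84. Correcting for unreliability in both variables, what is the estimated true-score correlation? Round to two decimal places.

0.63

r_true = r_obs / √(r_xx · r_yy) = 0.52 / √(0.80 × 0.84) = 0.52 / √0.6720 = 0.52 / 0.8198 ≈ 0.63.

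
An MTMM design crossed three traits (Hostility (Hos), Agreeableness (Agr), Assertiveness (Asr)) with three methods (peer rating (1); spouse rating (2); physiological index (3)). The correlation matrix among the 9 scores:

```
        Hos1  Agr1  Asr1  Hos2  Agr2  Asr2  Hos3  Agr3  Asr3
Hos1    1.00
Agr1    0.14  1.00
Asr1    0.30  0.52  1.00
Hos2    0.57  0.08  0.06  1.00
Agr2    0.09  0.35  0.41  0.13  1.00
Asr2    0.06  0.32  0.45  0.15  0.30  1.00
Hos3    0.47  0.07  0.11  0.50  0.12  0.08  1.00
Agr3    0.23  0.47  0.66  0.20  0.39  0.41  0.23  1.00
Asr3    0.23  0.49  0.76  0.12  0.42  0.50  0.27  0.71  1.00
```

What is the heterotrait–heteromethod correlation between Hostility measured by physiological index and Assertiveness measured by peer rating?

0.11

Different traits and methods: r(Hos3, Asr1) = 0.11.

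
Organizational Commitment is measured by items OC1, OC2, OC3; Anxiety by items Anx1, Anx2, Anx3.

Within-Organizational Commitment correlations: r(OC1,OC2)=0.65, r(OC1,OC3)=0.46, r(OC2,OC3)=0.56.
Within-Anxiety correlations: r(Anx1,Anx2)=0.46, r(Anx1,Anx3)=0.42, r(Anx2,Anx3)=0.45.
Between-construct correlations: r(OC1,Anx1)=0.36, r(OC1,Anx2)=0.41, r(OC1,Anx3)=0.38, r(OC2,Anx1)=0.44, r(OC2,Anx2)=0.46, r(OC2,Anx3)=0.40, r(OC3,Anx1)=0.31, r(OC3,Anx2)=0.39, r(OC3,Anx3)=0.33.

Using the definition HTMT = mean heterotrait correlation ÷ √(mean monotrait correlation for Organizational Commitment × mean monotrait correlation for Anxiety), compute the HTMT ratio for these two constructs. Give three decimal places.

0.778

Mean heterotrait r = 3.48/9 = 0.3867.
Mean within-OC = 1.67/3 = 0.5567; mean within-Anx = 1.33/3 = 0.4433.
Geometric mean = √(0.5567 × 0.4433) = 0.4968.
HTMT = 0.3867 / 0.4968 = 0.778.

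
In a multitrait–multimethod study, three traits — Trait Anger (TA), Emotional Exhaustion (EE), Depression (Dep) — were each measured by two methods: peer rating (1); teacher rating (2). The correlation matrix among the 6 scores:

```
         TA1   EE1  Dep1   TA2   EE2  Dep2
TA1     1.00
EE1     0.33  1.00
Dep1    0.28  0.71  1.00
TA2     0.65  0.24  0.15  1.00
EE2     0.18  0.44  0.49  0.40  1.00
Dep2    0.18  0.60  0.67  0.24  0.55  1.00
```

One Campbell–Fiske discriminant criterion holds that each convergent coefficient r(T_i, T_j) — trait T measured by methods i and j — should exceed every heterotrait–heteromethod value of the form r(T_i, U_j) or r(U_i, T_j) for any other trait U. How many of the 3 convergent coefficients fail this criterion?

1

Each convergent coefficient versus the relevant comparison correlations:
TA (methods 1·2): 0.65 vs {0.18, 0.24, 0.18, 0.15} → pass.
EE (methods 1·2): 0.44 vs {0.24, 0.18, 0.60, 0.49} → fail.
Dep (methods 1·2): 0.67 vs {0.15, 0.18, 0.49, 0.60} → pass.
1 of 3 fail.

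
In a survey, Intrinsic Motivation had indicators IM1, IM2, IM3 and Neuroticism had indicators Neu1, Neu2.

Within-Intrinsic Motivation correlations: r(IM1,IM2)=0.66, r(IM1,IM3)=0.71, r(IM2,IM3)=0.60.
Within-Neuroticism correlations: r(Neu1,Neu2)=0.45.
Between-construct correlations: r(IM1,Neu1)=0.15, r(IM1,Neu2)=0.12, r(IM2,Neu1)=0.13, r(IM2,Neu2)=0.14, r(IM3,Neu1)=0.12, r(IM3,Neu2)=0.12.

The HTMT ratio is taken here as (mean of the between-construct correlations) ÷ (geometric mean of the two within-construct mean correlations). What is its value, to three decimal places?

Mean heterotrait r = 0.78/6 = 0.1300.
Mean within-IM = 1.97/3 = 0.6567; mean within-Neu = 0.45/1 = 0.4500.
Geometric mean = √(0.6567 × 0.4500) = 0.5436.
HTMT = 0.1300 / 0.5436 = 0.239.

0.239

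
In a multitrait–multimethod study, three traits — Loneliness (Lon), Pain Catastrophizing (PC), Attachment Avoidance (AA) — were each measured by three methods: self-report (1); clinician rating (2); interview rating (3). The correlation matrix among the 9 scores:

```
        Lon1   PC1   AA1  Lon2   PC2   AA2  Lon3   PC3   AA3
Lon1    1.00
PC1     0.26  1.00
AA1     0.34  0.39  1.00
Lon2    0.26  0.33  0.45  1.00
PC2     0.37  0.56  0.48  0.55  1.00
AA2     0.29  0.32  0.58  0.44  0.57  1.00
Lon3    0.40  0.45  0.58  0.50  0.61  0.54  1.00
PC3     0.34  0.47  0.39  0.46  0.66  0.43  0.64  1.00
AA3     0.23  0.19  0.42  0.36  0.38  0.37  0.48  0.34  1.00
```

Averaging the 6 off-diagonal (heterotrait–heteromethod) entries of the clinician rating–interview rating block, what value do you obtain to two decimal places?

HTHM values (method 2 × method 3): 0.46, 0.36, 0.61, 0.38, 0.54, 0.43; mean = 2.78/6 = 0.46.

0.46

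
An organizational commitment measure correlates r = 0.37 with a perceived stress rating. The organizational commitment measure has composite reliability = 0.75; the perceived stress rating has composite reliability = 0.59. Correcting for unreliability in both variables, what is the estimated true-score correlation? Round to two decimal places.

0.56

r_true = r_obs / √(r_xx · r_yy) = 0.37 / √(0.75 × 0.59) = 0.37 / √0.4425 = 0.37 / 0.6652 ≈ 0.56.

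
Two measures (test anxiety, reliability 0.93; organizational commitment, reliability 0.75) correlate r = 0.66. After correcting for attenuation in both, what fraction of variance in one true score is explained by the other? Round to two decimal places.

Disattenuated r = 0.66 / √(0.93 × 0.75) = 0.66 / 0.8352 = 0.7902.
Shared true-score variance = 0.7902² = 0.6244 ≈ 0.62.

0.62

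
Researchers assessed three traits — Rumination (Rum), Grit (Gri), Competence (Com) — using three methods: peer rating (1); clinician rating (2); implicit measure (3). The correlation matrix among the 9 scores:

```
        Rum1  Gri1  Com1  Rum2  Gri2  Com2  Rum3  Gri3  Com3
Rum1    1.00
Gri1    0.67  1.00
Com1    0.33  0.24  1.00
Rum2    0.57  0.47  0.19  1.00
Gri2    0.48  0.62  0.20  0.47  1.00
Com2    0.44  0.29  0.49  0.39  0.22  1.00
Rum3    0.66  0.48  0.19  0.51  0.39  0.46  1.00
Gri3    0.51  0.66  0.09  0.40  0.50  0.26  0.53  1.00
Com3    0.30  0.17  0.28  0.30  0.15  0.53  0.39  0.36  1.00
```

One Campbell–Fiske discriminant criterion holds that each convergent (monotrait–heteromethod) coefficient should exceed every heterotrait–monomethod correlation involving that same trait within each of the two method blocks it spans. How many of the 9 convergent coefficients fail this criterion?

7

Checking each validity diagonal entry against its comparison values:
Rum (methods 1·2): 0.57 vs {0.67, 0.47, 0.33, 0.39} → fail.
Rum (methods 1·3): 0.66 vs {0.67, 0.53, 0.33, 0.39} → fail.
Rum (methods 2·3): 0.51 vs {0.47, 0.53, 0.39, 0.39} → fail.
Gri (methods 1·2): 0.62 vs {0.67, 0.47, 0.24, 0.22} → fail.
Gri (methods 1·3): 0.66 vs {0.67, 0.53, 0.24, 0.36} → fail.
Gri (methods 2·3): 0.50 vs {0.47, 0.53, 0.22, 0.36} → fail.
Com (methods 1·2): 0.49 vs {0.33, 0.39, 0.24, 0.22} → pass.
Com (methods 1·3): 0.28 vs {0.33, 0.39, 0.24, 0.36} → fail.
Com (methods 2·3): 0.53 vs {0.39, 0.39, 0.22, 0.36} → pass.
7 of 9 fail.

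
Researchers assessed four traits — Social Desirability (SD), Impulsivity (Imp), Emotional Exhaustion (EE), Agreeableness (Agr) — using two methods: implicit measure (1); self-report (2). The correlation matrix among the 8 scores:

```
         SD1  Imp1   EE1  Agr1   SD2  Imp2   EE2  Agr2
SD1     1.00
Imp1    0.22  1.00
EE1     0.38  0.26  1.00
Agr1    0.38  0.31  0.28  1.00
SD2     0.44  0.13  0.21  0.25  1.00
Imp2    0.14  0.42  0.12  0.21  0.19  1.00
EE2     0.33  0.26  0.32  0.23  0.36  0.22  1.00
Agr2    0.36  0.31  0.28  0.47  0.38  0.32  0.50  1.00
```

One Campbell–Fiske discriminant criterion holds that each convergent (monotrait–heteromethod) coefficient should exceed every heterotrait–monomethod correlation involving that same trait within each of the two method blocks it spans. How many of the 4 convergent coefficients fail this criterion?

Each convergent coefficient versus the relevant comparison correlations:
SD (methods 1·2): 0.44 vs {0.22, 0.19, 0.38, 0.36, 0.38, 0.38} → pass.
Imp (methods 1·2): 0.42 vs {0.22, 0.19, 0.26, 0.22, 0.31, 0.32} → pass.
EE (methods 1·2): 0.32 vs {0.38, 0.36, 0.26, 0.22, 0.28, 0.50} → fail.
Agr (methods 1·2): 0.47 vs {0.38, 0.38, 0.31, 0.32, 0.28, 0.50} → fail.
2 of 4 fail.

2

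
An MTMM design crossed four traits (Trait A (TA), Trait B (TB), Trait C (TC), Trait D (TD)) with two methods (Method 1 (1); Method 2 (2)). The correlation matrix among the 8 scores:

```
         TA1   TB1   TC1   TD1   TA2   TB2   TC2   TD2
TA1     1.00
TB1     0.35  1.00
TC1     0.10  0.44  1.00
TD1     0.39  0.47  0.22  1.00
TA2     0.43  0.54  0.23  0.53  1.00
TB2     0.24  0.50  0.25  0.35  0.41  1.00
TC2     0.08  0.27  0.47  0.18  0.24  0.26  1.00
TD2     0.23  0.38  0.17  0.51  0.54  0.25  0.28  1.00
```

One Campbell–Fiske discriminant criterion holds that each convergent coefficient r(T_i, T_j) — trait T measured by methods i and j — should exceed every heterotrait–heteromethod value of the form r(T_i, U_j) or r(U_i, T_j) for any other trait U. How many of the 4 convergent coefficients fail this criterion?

3

Each convergent coefficient versus the relevant comparison correlations:
TA (methods 1·2): 0.43 vs {0.24, 0.54, 0.08, 0.23, 0.23, 0.53} → fail.
TB (methods 1·2): 0.50 vs {0.54, 0.24, 0.27, 0.25, 0.38, 0.35} → fail.
TC (methods 1·2): 0.47 vs {0.23, 0.08, 0.25, 0.27, 0.17, 0.18} → pass.
TD (methods 1·2): 0.51 vs {0.53, 0.23, 0.35, 0.38, 0.18, 0.17} → fail.
3 of 4 fail.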